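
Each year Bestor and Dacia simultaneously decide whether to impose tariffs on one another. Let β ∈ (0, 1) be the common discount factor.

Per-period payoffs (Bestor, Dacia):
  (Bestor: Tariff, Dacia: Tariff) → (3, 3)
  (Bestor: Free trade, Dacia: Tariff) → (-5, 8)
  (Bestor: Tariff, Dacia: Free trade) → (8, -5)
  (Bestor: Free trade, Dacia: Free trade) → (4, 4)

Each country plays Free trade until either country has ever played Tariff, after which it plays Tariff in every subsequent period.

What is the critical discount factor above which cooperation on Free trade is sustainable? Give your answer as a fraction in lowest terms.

4/5

Cooperation forever yields 4 each period: 4/(1−β).
Deviating yields 8 once, then 3 forever: 8 + 3β/(1−β).
No profitable deviation requires 4/(1−β) ≥ 8 + 3β/(1−β).
Multiplying by (1−β): 4 ≥ 8(1−β) + 3β = 8 − 5β.
So 5β ≥ 4, i.e. β ≥ 4/5.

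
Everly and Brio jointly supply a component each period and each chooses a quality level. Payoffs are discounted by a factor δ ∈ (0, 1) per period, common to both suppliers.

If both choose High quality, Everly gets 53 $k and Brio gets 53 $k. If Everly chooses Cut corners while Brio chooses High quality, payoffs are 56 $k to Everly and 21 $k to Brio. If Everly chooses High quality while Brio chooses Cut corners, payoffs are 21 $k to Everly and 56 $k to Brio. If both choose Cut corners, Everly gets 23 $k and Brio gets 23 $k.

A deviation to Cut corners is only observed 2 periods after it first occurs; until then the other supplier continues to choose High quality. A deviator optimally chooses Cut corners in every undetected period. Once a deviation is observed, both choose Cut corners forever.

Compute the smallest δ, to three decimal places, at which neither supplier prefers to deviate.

0.302

Deviating for the 2 undetected periods gains 56−53 = 3 per period over cooperation, then loses 53−23 = 30 per period forever once punishment starts.
Gain: 3(1 + δ + … + δ^1); loss: 30·δ^2/(1−δ).
No profitable deviation ⇔ 3(1−δ^2) ≤ 30·δ^2, i.e. δ^2 ≥ 3/(3+30) = 1/11.
Hence δ ≥ (1/11)^(1/2) ≈ 0.302.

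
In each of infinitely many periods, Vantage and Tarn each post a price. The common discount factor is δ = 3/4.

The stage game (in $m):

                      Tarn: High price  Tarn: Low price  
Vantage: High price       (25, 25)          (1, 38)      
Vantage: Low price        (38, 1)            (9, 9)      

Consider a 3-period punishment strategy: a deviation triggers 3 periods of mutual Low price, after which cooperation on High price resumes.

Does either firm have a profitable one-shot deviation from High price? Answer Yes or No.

IC: δ+…+δ^3 ≥ (38−25)/(25−9) = 13/16.
At δ = 3/4: partial sum = 1.7344 ≥ 0.8125. Cooperation sustainable.

No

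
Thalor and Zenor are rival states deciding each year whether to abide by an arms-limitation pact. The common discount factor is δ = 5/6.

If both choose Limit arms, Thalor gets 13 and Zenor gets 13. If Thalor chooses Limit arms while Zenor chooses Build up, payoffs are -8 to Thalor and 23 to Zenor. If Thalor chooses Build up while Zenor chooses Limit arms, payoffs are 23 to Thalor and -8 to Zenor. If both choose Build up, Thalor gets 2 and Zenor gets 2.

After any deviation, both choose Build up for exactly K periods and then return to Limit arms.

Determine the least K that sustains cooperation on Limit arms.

2

IC: δ(1−δ^K)/(1−δ) ≥ (23−13)/(13−2) = 10/11.
With δ = 5/6: need 1 − δ^K ≥ 10/11·(1−5/6)/(5/6), i.e. δ^K ≤ 0.8182.
Since (5/6)^1 = 0.8333 and (5/6)^2 = 0.6944, the smallest such K is 2.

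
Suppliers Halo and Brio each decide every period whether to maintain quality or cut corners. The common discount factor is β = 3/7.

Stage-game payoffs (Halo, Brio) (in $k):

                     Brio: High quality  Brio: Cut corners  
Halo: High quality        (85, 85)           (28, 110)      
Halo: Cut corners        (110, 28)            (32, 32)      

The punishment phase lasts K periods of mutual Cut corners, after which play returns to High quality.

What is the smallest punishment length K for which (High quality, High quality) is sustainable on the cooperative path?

IC: β(1−β^K)/(1−β) ≥ (110−85)/(85−32) = 25/53.
With β = 3/7: need 1 − β^K ≥ 25/53·(1−3/7)/(3/7), i.e. β^K ≤ 0.3711.
Since (3/7)^1 = 0.4286 and (3/7)^2 = 0.1837, the smallest such K is 2.

2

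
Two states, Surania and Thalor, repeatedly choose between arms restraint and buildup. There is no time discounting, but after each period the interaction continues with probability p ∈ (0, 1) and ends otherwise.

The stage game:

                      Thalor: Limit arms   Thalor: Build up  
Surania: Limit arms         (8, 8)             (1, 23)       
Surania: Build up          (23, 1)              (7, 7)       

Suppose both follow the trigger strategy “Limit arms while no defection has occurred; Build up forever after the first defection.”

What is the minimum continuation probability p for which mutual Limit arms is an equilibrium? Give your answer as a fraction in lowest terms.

With no time discounting, the continuation probability p plays the role of the discount factor.
Grim-trigger IC: 8/(1−p) ≥ 23 + 7p/(1−p) ⇒ p ≥ (23−8)/(23−7) = 15/16.

15/16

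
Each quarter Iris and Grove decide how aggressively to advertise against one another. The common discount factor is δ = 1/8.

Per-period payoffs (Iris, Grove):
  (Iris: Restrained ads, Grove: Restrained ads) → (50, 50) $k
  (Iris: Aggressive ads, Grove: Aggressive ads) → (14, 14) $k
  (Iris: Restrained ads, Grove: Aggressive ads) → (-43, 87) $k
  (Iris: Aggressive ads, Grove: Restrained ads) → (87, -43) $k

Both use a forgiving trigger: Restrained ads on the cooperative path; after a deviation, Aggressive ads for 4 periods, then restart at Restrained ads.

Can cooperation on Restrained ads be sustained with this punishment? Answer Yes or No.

No

A one-shot deviation gives 87 now, then 14 for 4 periods, then back to 50.
Gain from deviating: (87−50) today; loss: (50−14) in each of the next 4 periods.
No-deviation condition: (50−14)(δ+…+δ^4) ≥ 87−50, i.e. δ+…+δ^4 ≥ 37/36.
At δ = 1/8: δ+…+δ^4 = 0.1428 < 1.0278.
So cooperation is not sustainable.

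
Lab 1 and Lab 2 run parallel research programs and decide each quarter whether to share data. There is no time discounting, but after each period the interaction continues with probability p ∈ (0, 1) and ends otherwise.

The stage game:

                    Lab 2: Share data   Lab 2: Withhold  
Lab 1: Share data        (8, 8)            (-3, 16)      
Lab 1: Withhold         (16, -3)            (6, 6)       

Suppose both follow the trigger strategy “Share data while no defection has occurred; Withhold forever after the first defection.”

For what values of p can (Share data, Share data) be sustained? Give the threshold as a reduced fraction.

4/5

With no time discounting, the continuation probability p plays the role of the discount factor.
Grim-trigger IC: 8/(1−p) ≥ 16 + 6p/(1−p) ⇒ p ≥ (16−8)/(16−6) = 4/5.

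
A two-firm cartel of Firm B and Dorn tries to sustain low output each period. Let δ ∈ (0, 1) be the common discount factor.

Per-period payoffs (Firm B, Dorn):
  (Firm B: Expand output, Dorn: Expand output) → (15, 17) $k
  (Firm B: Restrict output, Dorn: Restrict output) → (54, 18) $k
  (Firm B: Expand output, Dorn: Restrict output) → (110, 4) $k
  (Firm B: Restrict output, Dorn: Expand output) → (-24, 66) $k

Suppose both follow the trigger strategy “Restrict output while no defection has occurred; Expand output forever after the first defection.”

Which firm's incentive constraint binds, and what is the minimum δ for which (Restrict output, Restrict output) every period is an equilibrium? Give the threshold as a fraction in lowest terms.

Firm B: cooperation gives 54 each period; deviation gives 110 once then 15 forever.
  54/(1−δ) ≥ 110 + 15δ/(1−δ) ⇒ δ ≥ 56/95.
Dorn: cooperation gives 18 each period; deviation gives 66 once then 17 forever.
  δ ≥ 48/49.
Both must hold, so the binding constraint is Dorn's: δ ≥ 48/49.

Dorn; δ ≥ 48/49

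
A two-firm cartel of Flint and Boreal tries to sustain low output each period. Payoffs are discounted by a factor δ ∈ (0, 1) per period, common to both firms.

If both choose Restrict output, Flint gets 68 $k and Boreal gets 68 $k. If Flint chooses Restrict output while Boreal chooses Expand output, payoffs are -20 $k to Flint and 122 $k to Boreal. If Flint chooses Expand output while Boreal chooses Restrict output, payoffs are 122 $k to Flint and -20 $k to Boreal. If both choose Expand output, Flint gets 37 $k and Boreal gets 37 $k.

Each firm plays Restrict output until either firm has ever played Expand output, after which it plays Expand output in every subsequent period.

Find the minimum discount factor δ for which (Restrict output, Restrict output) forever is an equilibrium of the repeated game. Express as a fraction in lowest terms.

54/85

Cooperation forever yields 68 each period: 68/(1−δ).
Deviating yields 122 once, then 37 forever: 122 + 37δ/(1−δ).
No profitable deviation requires 68/(1−δ) ≥ 122 + 37δ/(1−δ).
Multiplying by (1−δ): 68 ≥ 122(1−δ) + 37δ = 122 − 85δ.
So 85δ ≥ 54, i.e. δ ≥ 54/85.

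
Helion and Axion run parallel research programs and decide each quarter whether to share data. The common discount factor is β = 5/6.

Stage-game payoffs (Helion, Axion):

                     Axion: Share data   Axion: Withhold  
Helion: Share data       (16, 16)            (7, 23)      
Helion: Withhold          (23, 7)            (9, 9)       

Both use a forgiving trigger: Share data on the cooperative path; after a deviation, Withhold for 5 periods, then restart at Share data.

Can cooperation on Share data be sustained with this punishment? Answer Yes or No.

Yes

IC: β+…+β^5 ≥ (23−16)/(16−9) = 1.
At β = 5/6: partial sum = 2.9906 ≥ 1.0000. Cooperation sustainable.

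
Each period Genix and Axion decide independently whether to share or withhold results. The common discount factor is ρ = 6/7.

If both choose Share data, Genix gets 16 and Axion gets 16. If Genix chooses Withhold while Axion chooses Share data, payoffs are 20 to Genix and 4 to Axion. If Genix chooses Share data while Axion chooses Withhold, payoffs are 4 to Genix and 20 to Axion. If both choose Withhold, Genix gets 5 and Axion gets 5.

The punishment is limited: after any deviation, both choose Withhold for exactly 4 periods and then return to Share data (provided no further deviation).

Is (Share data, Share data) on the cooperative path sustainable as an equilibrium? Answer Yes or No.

Yes

Comparing payoff streams over the 5 periods until play realigns: cooperate → 16(1+ρ+…+ρ^4); deviate → 20 + 5(ρ+…+ρ^4).
Cooperation is sustained iff (16−5)(ρ+…+ρ^4) ≥ 20−16.
ρ+…+ρ^4 = 6/7·(1−(6/7)^4)/(1−6/7) = 2.7613, and (20−16)/(16−5) = 0.3636.
2.7613 ≥ 0.3636, so cooperation is sustainable.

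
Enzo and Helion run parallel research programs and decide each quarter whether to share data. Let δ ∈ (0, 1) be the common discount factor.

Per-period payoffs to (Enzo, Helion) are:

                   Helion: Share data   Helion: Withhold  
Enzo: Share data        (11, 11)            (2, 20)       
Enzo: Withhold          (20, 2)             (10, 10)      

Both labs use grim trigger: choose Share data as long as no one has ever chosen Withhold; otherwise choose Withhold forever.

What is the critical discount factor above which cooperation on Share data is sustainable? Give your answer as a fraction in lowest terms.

One-period gain from deviating is 20 − 11 = 9. The loss is 11 − 10 = 1 in every subsequent period, with present value 1·δ/(1−δ).
Deviation is unprofitable when 1·δ/(1−δ) ≥ 9, i.e. δ/(1−δ) ≥ 9.
Equivalently δ ≥ 9/(9+1) = 9/10.

9/10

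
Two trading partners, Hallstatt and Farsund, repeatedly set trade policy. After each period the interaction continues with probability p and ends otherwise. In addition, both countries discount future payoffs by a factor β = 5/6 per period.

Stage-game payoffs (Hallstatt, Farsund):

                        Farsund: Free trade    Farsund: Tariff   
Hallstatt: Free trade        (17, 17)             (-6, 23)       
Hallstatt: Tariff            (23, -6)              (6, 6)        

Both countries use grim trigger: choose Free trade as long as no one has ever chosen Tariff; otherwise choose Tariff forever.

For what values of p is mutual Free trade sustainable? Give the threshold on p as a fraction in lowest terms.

36/85

Expected continuation weight on next period's payoff is β·p = 5/6·p, which plays the role of the discount factor.
Cooperation requires 5/6·p ≥ (23−17)/(23−6) = 6/17, hence p ≥ 36/85.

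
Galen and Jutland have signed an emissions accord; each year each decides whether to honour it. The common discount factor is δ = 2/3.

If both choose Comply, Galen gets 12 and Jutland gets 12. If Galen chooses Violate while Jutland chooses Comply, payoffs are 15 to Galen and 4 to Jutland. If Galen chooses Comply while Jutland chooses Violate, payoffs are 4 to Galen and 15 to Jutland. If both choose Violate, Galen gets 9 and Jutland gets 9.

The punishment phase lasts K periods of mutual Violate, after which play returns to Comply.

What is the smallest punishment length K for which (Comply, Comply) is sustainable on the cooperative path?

2

Need Σ_{k=1}^{K} δ^k ≥ (15−12)/(12−9) = 1.0000 at δ = 2/3.
At K = 1 the sum is 0.6667 < 1.0000; at K = 2 it is 1.1111 ≥ 1.0000.
So the minimum punishment length is K = 2.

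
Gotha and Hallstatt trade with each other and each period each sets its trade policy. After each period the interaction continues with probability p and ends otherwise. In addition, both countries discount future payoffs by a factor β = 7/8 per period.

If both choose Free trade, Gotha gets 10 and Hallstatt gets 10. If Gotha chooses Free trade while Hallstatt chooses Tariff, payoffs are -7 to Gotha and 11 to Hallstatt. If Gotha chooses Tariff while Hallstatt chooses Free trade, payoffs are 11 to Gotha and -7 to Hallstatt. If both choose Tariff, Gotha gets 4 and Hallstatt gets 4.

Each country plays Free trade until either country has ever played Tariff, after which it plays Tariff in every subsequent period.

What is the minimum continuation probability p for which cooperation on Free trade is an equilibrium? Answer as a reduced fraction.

With continuation probability p and discount β, the effective per-period discount factor is βp.
Grim-trigger IC: βp ≥ (11−10)/(11−4) = 1/7.
So p ≥ (1/7)/(7/8) = 8/49.

8/49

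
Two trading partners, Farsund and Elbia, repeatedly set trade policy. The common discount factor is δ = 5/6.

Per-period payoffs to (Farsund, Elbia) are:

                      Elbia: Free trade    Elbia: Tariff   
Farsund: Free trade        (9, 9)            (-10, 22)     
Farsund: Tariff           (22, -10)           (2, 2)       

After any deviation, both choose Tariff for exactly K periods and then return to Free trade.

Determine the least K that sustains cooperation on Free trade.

3

No profitable deviation requires (9−2)(δ+…+δ^K) ≥ 22−9, i.e. δ+…+δ^K ≥ 13/7 ≈ 1.8571.
With δ = 5/6, the partial sums are K=1: 0.8333, K=2: 1.5278, K=3: 2.1065.
K = 3 is the first length at which the sum reaches 1.8571.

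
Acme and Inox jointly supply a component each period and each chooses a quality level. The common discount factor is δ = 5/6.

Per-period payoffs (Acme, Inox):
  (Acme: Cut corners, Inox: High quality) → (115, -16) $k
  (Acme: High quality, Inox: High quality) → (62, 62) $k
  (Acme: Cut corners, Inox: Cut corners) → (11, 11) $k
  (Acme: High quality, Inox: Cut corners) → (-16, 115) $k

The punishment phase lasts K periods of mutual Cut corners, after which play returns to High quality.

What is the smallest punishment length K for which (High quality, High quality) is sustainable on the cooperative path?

Need Σ_{k=1}^{K} δ^k ≥ (115−62)/(62−11) = 1.0392 at δ = 5/6.
At K = 1 the sum is 0.8333 < 1.0392; at K = 2 it is 1.5278 ≥ 1.0392.
So the minimum punishment length is K = 2.

2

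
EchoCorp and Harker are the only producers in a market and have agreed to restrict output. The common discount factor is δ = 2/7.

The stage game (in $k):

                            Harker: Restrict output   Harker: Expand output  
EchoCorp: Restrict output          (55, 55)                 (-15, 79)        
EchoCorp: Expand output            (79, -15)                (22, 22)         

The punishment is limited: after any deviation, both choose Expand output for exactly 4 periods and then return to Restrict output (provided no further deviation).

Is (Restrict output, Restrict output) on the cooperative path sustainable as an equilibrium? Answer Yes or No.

No

IC: δ+…+δ^4 ≥ (79−55)/(55−22) = 8/11.
At δ = 2/7: partial sum = 0.3973 < 0.7273. Cooperation not sustainable.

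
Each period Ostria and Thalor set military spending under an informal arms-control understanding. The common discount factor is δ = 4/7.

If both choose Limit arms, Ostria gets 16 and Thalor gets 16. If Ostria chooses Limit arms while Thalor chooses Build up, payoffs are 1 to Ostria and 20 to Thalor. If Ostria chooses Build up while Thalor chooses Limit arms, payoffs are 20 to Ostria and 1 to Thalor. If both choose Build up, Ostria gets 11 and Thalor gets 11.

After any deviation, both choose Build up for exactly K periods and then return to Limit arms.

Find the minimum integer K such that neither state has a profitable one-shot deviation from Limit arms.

2

Need Σ_{k=1}^{K} δ^k ≥ (20−16)/(16−11) = 0.8000 at δ = 4/7.
At K = 1 the sum is 0.5714 < 0.8000; at K = 2 it is 0.8980 ≥ 0.8000.
So the minimum punishment length is K = 2.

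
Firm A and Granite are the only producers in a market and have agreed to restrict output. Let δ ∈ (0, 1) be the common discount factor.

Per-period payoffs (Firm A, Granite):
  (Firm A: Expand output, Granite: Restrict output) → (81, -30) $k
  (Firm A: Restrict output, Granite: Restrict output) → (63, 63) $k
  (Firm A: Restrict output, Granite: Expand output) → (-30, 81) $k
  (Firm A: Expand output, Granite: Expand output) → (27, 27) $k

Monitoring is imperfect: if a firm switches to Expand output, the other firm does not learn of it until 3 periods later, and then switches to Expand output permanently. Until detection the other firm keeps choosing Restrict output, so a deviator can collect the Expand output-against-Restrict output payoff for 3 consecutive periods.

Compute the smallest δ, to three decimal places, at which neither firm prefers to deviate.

Deviating for the 3 undetected periods gains 81−63 = 18 per period over cooperation, then loses 63−27 = 36 per period forever once punishment starts.
Gain: 18(1 + δ + … + δ^2); loss: 36·δ^3/(1−δ).
No profitable deviation ⇔ 18(1−δ^3) ≤ 36·δ^3, i.e. δ^3 ≥ 18/(18+36) = 1/3.
Hence δ ≥ (1/3)^(1/3) ≈ 0.693.

0.693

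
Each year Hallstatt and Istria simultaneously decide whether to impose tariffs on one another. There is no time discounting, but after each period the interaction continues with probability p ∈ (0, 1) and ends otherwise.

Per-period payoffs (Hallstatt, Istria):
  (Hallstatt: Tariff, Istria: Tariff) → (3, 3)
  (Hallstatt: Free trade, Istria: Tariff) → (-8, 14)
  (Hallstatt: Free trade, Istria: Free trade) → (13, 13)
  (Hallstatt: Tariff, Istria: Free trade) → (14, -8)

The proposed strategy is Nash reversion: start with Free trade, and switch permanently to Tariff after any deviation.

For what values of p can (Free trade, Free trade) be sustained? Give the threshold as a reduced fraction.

Expected cooperation value is 13 + p·13 + p²·13 + … = 13/(1−p); deviation gives 14 + p·3/(1−p).
13 ≥ 14(1−p) + 3p ⇒ 11p ≥ 1 ⇒ p ≥ 1/11.

1/11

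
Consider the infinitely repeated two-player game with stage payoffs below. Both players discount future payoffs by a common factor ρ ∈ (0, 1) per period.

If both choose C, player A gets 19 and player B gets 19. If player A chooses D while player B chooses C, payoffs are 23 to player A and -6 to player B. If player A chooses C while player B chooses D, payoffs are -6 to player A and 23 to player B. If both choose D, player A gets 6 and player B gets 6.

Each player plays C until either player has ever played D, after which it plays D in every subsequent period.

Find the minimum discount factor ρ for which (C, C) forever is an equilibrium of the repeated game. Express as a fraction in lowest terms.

4/17

19/(1−ρ) ≥ 23 + 6ρ/(1−ρ)
19 ≥ 23 − 17ρ
ρ ≥ 4/17.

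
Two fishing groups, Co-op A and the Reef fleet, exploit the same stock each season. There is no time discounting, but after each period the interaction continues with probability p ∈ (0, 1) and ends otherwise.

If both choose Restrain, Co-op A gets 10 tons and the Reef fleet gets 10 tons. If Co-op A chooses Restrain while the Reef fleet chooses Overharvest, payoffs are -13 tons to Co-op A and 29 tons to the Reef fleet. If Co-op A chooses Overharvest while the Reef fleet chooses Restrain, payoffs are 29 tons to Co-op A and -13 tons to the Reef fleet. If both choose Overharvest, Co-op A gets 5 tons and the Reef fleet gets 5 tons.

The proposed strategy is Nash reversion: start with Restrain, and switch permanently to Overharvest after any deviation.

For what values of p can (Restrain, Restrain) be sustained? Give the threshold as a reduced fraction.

19/24

With no time discounting, the continuation probability p plays the role of the discount factor.
Grim-trigger IC: 10/(1−p) ≥ 29 + 5p/(1−p) ⇒ p ≥ (29−10)/(29−5) = 19/24.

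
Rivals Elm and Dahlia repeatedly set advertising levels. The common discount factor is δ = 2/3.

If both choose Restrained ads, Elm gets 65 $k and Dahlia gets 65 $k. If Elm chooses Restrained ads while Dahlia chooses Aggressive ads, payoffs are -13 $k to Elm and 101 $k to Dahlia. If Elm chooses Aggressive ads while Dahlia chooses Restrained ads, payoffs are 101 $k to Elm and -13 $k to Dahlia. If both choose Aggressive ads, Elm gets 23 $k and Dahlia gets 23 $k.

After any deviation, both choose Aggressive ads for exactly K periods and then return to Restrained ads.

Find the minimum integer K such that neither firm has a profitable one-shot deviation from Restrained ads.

2

IC: δ(1−δ^K)/(1−δ) ≥ (101−65)/(65−23) = 6/7.
With δ = 2/3: need 1 − δ^K ≥ 6/7·(1−2/3)/(2/3), i.e. δ^K ≤ 0.5714.
Since (2/3)^1 = 0.6667 and (2/3)^2 = 0.4444, the smallest such K is 2.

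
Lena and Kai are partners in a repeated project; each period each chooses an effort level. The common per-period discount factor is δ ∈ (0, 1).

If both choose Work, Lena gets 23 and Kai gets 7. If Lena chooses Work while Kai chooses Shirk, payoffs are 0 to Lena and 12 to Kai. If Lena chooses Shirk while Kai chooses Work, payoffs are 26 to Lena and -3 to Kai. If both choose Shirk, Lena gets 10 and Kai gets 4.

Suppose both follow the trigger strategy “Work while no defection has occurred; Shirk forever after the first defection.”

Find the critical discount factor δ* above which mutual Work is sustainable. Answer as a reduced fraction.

Lena's threshold: (26−23)/(26−10) = 3/16.
Kai's threshold: (12−7)/(12−4) = 5/8.
3/16 < 5/8, so Kai binds and δ* = 5/8.

5/8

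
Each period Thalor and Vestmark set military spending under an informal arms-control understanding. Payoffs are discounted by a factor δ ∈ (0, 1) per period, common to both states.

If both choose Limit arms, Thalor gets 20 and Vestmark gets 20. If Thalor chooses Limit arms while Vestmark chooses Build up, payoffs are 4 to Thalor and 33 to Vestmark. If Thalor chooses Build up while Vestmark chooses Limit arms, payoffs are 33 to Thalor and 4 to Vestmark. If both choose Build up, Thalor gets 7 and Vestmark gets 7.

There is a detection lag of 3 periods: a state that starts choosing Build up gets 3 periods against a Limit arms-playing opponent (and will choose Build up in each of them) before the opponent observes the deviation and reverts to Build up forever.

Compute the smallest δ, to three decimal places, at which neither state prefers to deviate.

A deviator earns 33 for 3 periods, then 7 forever; cooperating earns 20 forever. Multiplying the IC by (1−δ):
20 ≥ 33(1−δ^3) + 7δ^3, so 26·δ^3 ≥ 13 and δ^3 ≥ 1/2.
δ ≥ (1/2)^(1/3) ≈ 0.794.

0.794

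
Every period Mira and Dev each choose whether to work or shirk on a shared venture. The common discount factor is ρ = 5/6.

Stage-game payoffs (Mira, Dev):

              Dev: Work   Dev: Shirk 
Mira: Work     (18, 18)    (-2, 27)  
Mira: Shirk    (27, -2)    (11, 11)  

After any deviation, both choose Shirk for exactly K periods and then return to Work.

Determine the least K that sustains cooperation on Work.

Need Σ_{k=1}^{K} ρ^k ≥ (27−18)/(18−11) = 1.2857 at ρ = 5/6.
At K = 1 the sum is 0.8333 < 1.2857; at K = 2 it is 1.5278 ≥ 1.2857.
So the minimum punishment length is K = 2.

2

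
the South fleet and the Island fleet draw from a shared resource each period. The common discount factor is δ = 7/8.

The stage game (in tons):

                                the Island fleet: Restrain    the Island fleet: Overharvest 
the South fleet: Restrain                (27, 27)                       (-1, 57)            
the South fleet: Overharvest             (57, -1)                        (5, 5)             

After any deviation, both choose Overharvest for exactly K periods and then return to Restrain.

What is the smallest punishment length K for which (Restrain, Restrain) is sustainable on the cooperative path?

2

No profitable deviation requires (27−5)(δ+…+δ^K) ≥ 57−27, i.e. δ+…+δ^K ≥ 15/11 ≈ 1.3636.
With δ = 7/8, the partial sums are K=1: 0.8750, K=2: 1.6406.
K = 2 is the first length at which the sum reaches 1.3636.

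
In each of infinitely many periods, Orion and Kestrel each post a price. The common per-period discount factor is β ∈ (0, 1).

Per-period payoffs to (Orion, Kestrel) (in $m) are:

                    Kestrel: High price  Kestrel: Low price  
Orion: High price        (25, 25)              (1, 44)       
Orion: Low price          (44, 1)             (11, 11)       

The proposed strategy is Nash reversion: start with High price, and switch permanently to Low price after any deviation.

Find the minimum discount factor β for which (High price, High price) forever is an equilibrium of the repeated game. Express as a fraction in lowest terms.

19/33

25/(1−β) ≥ 44 + 11β/(1−β)
25 ≥ 44 − 33β
β ≥ 19/33.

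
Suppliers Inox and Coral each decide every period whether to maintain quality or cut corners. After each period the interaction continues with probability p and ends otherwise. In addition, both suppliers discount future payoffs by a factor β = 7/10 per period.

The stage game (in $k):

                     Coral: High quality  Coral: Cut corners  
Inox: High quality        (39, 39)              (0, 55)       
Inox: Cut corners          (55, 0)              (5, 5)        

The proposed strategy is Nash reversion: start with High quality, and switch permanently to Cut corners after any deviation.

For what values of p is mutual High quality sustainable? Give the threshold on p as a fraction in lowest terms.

Expected continuation weight on next period's payoff is β·p = 7/10·p, which plays the role of the discount factor.
Cooperation requires 7/10·p ≥ (55−39)/(55−5) = 8/25, hence p ≥ 16/35.

16/35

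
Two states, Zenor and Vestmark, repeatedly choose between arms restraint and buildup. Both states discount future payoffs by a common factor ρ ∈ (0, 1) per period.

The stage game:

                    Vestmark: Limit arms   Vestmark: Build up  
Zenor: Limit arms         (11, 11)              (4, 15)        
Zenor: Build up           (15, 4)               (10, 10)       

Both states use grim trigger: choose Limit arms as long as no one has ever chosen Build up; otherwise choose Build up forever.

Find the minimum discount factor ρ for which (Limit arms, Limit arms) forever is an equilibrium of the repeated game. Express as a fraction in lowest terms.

Cooperation forever yields 11 each period: 11/(1−ρ).
Deviating yields 15 once, then 10 forever: 15 + 10ρ/(1−ρ).
No profitable deviation requires 11/(1−ρ) ≥ 15 + 10ρ/(1−ρ).
Multiplying by (1−ρ): 11 ≥ 15(1−ρ) + 10ρ = 15 − 5ρ.
So 5ρ ≥ 4, i.e. ρ ≥ 4/5.

4/5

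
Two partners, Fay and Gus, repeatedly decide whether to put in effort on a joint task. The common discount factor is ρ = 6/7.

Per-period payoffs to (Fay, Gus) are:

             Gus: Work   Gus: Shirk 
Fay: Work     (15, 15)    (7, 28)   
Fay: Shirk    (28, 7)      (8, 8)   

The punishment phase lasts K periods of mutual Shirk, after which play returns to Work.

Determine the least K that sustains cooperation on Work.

3

Need Σ_{k=1}^{K} ρ^k ≥ (28−15)/(15−8) = 1.8571 at ρ = 6/7.
At K = 2 the sum is 1.5918 < 1.8571; at K = 3 it is 2.2216 ≥ 1.8571.
So the minimum punishment length is K = 3.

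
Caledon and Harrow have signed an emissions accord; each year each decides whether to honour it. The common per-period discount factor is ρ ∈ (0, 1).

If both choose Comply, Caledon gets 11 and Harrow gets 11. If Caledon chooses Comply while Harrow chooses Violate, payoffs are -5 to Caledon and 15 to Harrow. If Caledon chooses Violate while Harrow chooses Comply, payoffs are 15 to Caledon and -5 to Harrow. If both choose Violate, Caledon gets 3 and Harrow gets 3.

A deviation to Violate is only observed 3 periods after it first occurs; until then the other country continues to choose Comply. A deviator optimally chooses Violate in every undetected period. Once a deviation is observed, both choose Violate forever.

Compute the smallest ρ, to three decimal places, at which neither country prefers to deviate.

The best deviation is to choose Violate for all 3 undetected periods, earning 15 each, then 3 forever once detected.
Deviation value: 15(1−ρ^3)/(1−ρ) + 3ρ^3/(1−ρ); cooperation value: 11/(1−ρ).
IC: 11 ≥ 15(1−ρ^3) + 3ρ^3 = 15 − 12ρ^3.
So ρ^3 ≥ 4/12 = 1/3, giving ρ ≥ (1/3)^(1/3) ≈ 0.693.

0.693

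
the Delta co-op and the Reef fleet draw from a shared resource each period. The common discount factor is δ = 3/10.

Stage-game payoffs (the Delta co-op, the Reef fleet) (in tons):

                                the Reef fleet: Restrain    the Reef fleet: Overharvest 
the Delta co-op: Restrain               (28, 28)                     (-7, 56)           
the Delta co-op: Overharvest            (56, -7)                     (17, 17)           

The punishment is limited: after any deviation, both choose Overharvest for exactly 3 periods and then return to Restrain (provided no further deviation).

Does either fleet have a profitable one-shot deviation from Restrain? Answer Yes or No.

A one-shot deviation gives 56 now, then 17 for 3 periods, then back to 28.
Gain from deviating: (56−28) today; loss: (28−17) in each of the next 3 periods.
No-deviation condition: (28−17)(δ+…+δ^3) ≥ 56−28, i.e. δ+…+δ^3 ≥ 28/11.
At δ = 3/10: δ+…+δ^3 = 0.4170 < 2.5455.
So cooperation is not sustainable.

Yes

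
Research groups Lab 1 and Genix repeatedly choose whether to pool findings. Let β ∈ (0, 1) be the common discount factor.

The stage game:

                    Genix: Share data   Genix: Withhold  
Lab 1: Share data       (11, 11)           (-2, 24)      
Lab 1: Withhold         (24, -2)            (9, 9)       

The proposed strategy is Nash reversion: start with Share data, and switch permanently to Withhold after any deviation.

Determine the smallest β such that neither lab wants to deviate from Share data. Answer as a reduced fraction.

Cooperation forever yields 11 each period: 11/(1−β).
Deviating yields 24 once, then 9 forever: 24 + 9β/(1−β).
No profitable deviation requires 11/(1−β) ≥ 24 + 9β/(1−β).
Multiplying by (1−β): 11 ≥ 24(1−β) + 9β = 24 − 15β.
So 15β ≥ 13, i.e. β ≥ 13/15.

13/15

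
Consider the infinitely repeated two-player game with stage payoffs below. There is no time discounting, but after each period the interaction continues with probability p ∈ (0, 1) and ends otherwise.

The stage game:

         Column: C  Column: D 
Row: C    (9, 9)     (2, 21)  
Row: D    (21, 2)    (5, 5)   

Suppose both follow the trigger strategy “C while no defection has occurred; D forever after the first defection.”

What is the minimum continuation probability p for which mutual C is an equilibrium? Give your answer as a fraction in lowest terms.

With no time discounting, the continuation probability p plays the role of the discount factor.
Grim-trigger IC: 9/(1−p) ≥ 21 + 5p/(1−p) ⇒ p ≥ (21−9)/(21−5) = 3/4.

3/4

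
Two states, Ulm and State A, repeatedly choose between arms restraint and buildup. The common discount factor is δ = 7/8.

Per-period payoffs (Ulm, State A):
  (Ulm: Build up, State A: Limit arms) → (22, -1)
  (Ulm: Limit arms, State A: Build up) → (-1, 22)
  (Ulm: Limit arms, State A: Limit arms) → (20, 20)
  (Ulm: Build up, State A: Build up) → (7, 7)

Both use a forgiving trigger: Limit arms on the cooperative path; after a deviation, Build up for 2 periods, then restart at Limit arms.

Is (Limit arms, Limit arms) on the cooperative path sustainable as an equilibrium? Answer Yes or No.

Yes

A one-shot deviation gives 22 now, then 7 for 2 periods, then back to 20.
Gain from deviating: (22−20) today; loss: (20−7) in each of the next 2 periods.
No-deviation condition: (20−7)(δ+…+δ^2) ≥ 22−20, i.e. δ+…+δ^2 ≥ 2/13.
At δ = 7/8: δ+…+δ^2 = 1.6406 ≥ 0.1538.
So cooperation is sustainable.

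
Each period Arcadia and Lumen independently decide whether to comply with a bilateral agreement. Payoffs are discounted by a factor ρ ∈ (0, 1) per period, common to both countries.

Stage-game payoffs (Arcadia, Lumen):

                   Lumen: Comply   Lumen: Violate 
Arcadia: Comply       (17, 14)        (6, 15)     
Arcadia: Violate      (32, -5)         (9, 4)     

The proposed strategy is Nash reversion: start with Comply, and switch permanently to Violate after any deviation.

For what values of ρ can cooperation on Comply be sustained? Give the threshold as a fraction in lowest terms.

Arcadia's threshold: (32−17)/(32−9) = 15/23.
Lumen's threshold: (15−14)/(15−4) = 1/11.
15/23 > 1/11, so Arcadia binds and ρ* = 15/23.

15/23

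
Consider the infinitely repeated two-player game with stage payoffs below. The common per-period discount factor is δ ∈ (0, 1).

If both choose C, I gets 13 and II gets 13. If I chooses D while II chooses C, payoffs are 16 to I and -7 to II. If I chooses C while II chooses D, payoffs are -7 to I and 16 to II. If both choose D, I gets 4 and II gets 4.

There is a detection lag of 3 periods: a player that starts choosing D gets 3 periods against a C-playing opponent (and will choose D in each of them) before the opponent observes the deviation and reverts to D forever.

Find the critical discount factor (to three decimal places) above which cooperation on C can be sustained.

0.630

The best deviation is to choose D for all 3 undetected periods, earning 16 each, then 4 forever once detected.
Deviation value: 16(1−δ^3)/(1−δ) + 4δ^3/(1−δ); cooperation value: 13/(1−δ).
IC: 13 ≥ 16(1−δ^3) + 4δ^3 = 16 − 12δ^3.
So δ^3 ≥ 3/12 = 1/4, giving δ ≥ (1/4)^(1/3) ≈ 0.630.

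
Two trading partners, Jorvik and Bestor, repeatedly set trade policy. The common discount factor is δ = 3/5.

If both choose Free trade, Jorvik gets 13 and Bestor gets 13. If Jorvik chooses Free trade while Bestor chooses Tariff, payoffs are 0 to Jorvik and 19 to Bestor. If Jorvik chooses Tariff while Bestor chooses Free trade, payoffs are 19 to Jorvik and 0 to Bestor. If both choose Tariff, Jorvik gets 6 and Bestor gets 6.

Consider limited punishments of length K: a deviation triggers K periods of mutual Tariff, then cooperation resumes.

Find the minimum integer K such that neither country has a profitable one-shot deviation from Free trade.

IC: δ(1−δ^K)/(1−δ) ≥ (19−13)/(13−6) = 6/7.
With δ = 3/5: need 1 − δ^K ≥ 6/7·(1−3/5)/(3/5), i.e. δ^K ≤ 0.4286.
Since (3/5)^1 = 0.6000 and (3/5)^2 = 0.3600, the smallest such K is 2.

2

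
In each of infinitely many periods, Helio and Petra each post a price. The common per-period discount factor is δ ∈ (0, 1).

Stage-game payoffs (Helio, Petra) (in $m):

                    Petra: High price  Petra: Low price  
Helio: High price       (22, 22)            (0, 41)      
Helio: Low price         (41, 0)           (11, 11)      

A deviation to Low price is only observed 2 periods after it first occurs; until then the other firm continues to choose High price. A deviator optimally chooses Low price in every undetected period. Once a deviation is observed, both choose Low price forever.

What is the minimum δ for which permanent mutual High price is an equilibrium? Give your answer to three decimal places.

0.796

Deviating for the 2 undetected periods gains 41−22 = 19 per period over cooperation, then loses 22−11 = 11 per period forever once punishment starts.
Gain: 19(1 + δ + … + δ^1); loss: 11·δ^2/(1−δ).
No profitable deviation ⇔ 19(1−δ^2) ≤ 11·δ^2, i.e. δ^2 ≥ 19/(19+11) = 19/30.
Hence δ ≥ (19/30)^(1/2) ≈ 0.796.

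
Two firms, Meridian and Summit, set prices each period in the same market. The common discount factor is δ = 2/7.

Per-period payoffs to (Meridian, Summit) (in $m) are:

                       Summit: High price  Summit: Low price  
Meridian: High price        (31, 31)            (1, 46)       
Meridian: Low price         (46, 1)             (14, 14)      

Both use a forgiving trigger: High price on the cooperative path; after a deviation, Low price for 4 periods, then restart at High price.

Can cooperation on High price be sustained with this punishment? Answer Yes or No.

IC: δ+…+δ^4 ≥ (46−31)/(31−14) = 15/17.
At δ = 2/7: partial sum = 0.3973 < 0.8824. Cooperation not sustainable.

No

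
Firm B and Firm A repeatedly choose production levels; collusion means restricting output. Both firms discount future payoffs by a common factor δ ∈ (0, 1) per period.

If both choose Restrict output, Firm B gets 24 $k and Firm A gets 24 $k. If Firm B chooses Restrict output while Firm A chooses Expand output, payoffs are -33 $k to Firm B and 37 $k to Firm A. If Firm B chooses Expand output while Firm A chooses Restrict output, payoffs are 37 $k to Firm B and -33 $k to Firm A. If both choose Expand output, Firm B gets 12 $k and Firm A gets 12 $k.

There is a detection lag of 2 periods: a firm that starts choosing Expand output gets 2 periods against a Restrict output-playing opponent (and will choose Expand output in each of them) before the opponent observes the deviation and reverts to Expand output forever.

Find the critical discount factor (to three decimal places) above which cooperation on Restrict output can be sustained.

A deviator earns 37 for 2 periods, then 12 forever; cooperating earns 24 forever. Multiplying the IC by (1−δ):
24 ≥ 37(1−δ^2) + 12δ^2, so 25·δ^2 ≥ 13 and δ^2 ≥ 13/25.
δ ≥ (13/25)^(1/2) ≈ 0.721.

0.721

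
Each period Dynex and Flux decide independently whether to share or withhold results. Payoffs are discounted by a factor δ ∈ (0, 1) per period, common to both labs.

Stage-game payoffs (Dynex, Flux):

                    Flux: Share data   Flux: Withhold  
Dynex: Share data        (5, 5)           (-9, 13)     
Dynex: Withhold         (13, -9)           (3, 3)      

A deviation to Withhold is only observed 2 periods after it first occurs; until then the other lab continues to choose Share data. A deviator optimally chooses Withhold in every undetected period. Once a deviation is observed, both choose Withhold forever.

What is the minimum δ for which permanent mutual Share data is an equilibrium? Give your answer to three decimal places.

The best deviation is to choose Withhold for all 2 undetected periods, earning 13 each, then 3 forever once detected.
Deviation value: 13(1−δ^2)/(1−δ) + 3δ^2/(1−δ); cooperation value: 5/(1−δ).
IC: 5 ≥ 13(1−δ^2) + 3δ^2 = 13 − 10δ^2.
So δ^2 ≥ 8/10 = 4/5, giving δ ≥ (4/5)^(1/2) ≈ 0.894.

0.894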